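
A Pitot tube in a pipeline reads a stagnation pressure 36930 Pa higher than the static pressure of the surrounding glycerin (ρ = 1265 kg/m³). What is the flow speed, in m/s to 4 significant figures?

The dynamic pressure equals the rise in static pressure at the stagnation point: ΔP = ½ρv².
v = √(2ΔP/ρ) = √(2·36930/1265) = 7.641 m/s.

v ≈ 7.641 m/s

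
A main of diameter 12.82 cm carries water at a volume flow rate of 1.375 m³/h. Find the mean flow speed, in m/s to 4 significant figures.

Q = 1.375 m³/h = 0.0003819 m³/s.
v = Q/A = 0.0003819 / 0.01291 = 0.02959 m/s.

v ≈ 0.02959 m/s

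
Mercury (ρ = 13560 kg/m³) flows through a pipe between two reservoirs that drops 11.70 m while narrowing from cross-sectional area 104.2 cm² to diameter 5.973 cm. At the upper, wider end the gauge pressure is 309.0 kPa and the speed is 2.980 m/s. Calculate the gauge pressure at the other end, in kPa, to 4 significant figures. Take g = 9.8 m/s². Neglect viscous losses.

P₂ = 1091 kPa

Mass conservation (A₁v₁ = A₂v₂) gives v₂ = 2.980 × 104.2/28.02 = 11.08 m/s.
Energy conservation along the streamline gives P₂ = P₁ − ½ρ(v₂² − v₁²) − ρg(h₂ − h₁).
P₂ = 309000 + ½·13560·(2.980² − 11.08²) − 13560·9.8·(−11.70) = 309000 + (-772400) − (-1555000) = 1091000 Pa.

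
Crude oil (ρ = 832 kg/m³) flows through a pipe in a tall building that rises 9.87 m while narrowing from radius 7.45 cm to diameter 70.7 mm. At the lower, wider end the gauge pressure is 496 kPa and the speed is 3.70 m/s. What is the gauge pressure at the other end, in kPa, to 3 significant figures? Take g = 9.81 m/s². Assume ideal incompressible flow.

P₂ ≈ 309 kPa

By continuity, v₂ = v₁·A₁/A₂ = 3.70·(174/39.3) = 16.4 m/s.
Energy conservation along the streamline gives P₂ = P₁ − ½ρ(v₂² − v₁²) − ρg(h₂ − h₁).
P₂ = 496000 + ½·832·(3.70² − 16.4²) − 832·9.81·(+9.87) = 496000 + (-107000) − (80600) = 309000 Pa.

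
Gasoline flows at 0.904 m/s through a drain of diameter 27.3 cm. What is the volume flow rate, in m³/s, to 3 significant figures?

Q ≈ 0.0529 m³/s

Q = A·v = 0.0585 m² × 0.904 m/s = 0.0529 m³/s.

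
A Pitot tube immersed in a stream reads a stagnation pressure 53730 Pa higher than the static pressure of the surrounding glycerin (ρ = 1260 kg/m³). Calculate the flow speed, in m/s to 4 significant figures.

Bernoulli between the free stream and the stagnation point: ½ρv² = P_stag − P_static.
v = √(2ΔP/ρ) = √(2·53730/1260) = 9.235 m/s.

v ≈ 9.235 m/s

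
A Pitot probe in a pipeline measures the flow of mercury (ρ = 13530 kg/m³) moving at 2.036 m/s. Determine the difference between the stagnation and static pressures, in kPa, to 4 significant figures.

At the stagnation point the flow is brought to rest, so Bernoulli gives P_stag − P_static = ½ρv².
ΔP = ½·13530·2.036² = 28040 Pa.

28.04 kPa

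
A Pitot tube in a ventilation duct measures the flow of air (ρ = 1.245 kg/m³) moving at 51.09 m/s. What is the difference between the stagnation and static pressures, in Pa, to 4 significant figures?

At the stagnation point the flow is brought to rest, so Bernoulli gives P_stag − P_static = ½ρv².
ΔP = ½·1.245·51.09² = 1625 Pa.

ΔP ≈ 1625 Pa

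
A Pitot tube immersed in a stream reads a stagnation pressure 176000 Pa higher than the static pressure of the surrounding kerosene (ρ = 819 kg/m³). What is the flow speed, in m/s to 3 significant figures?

v ≈ 20.7 m/s

At the stagnation point the flow is brought to rest, so Bernoulli gives P_stag − P_static = ½ρv².
v = √(2ΔP/ρ) = √(2·176000/819) = 20.7 m/s.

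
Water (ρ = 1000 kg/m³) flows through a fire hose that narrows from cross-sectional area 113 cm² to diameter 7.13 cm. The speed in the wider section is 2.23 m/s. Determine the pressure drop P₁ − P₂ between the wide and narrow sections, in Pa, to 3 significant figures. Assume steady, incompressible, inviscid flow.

ΔP ≈ 17400 Pa

Continuity gives A₁v₁ = A₂v₂, so v₂ = (113 cm²)/(39.9 cm²) × 2.23 m/s = 6.31 m/s.
Along the horizontal streamline, P + ½ρv² is constant.
P₁ − P₂ = ½·1000·(6.31² − 2.23²) = ½·1000·34.9 = 17400 Pa.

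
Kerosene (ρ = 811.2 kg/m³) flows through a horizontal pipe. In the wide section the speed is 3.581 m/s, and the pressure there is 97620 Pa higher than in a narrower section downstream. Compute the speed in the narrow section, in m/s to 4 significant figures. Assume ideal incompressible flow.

With h₁ = h₂, rearranging Bernoulli gives v₂ = √(v₁² + 2ΔP/ρ).
v₂ = √(3.581² + 2·97620/811.2) = √(12.82 + 240.7) = 15.92 m/s.

v₂ ≈ 15.92 m/s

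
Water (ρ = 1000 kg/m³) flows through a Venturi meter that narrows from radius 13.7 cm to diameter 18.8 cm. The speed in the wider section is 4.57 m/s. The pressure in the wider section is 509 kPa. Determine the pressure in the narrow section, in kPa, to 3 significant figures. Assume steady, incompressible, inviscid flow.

Mass conservation (A₁v₁ = A₂v₂) gives v₂ = 4.57 × 590/278 = 9.71 m/s.
The pipe is horizontal, so Bernoulli reduces to P₁ + ½ρv₁² = P₂ + ½ρv₂².
P₂ = P₁ − ½ρ(v₂² − v₁²) = 509000 − ½·1000·(9.71² − 4.57²) = 509000 − 36700 = 472000 Pa.

P₂ = 472 kPa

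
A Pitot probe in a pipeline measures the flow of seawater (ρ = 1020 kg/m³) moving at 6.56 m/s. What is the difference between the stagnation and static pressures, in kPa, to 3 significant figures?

Bernoulli between the free stream and the stagnation point: ½ρv² = P_stag − P_static.
ΔP = ½·1020·6.56² = 21900 Pa.

ΔP = 21.9 kPa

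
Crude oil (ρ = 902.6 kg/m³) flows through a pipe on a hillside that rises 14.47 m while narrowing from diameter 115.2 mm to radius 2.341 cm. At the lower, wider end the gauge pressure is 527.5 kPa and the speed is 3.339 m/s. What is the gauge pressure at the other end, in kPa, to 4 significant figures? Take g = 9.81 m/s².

P₂ ≈ 220.0 kPa

By continuity, v₂ = v₁·A₁/A₂ = 3.339·(104.2/17.22) = 20.21 m/s.
Bernoulli: P₁ + ½ρv₁² + ρg h₁ = P₂ + ½ρv₂² + ρg h₂, so P₂ = P₁ + ½ρ(v₁² − v₂²) − ρg(h₂ − h₁).
P₂ = 527500 + ½·902.6·(3.339² − 20.21²) − 902.6·9.81·(+14.47) = 527500 + (-179400) − (128100) = 220000 Pa.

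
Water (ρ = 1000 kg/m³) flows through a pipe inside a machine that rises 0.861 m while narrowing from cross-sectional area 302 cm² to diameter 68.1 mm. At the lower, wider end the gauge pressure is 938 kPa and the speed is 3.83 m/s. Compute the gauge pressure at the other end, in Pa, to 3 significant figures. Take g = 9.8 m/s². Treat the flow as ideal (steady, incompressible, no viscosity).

P₂ ≈ 433000 Pa

Mass conservation (A₁v₁ = A₂v₂) gives v₂ = 3.83 × 302/36.4 = 31.8 m/s.
Bernoulli: P₁ + ½ρv₁² + ρg h₁ = P₂ + ½ρv₂² + ρg h₂, so P₂ = P₁ + ½ρ(v₁² − v₂²) − ρg(h₂ − h₁).
P₂ = 938000 + ½·1000·(3.83² − 31.8²) − 1000·9.8·(+0.861) = 938000 + (-497000) − (8440) = 433000 Pa.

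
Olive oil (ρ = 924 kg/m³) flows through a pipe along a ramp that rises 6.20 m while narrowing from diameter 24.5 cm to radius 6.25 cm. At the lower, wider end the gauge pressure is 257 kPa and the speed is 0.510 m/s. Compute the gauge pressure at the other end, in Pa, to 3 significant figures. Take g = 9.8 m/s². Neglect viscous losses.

The volume flow rate is constant, so v₂ = (A₁/A₂)v₁ = (471/123)·0.510 = 1.96 m/s.
Applying Bernoulli between the two ends and solving for P₂: P₂ = P₁ + ½ρ(v₁² − v₂²) − ρgΔh.
P₂ = 257000 + ½·924·(0.510² − 1.96²) − 924·9.8·(+6.20) = 257000 + (-1650) − (56100) = 199000 Pa.

P₂ = 199000 Pa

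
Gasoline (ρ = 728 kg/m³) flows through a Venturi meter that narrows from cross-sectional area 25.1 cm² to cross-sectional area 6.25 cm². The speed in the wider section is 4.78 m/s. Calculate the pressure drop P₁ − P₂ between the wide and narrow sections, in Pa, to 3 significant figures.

126000 Pa

Mass conservation (A₁v₁ = A₂v₂) gives v₂ = 4.78 × 25.1/6.25 = 19.2 m/s.
With no height change, Bernoulli's equation is P₁ + ½ρv₁² = P₂ + ½ρv₂².
P₁ − P₂ = ½·728·(19.2² − 4.78²) = ½·728·346 = 126000 Pa.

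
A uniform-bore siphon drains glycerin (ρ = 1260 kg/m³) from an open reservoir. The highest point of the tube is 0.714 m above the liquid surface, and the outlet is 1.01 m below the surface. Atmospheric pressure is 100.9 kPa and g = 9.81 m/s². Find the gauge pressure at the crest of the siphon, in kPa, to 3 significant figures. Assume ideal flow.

-21.3 kPa

Bernoulli surface→outlet gives ½v² = g·h_out, so v = √(2·9.81·1.01) = 4.45 m/s.
Continuity keeps v the same throughout the tube; from surface to crest, P_atm + 0 = P_top + ½ρv² + ρg·h_top.
P_top = 100900 − ½·1260·4.45² − 1260·9.81·0.714 = 79600 Pa. So P_gauge = P_top − P_atm = -21300 Pa.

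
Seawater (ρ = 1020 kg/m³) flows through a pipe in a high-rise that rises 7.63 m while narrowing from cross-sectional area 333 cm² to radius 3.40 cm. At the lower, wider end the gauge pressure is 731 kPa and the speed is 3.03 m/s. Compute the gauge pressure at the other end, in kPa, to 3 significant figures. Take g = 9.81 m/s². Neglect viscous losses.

266 kPa

Mass conservation (A₁v₁ = A₂v₂) gives v₂ = 3.03 × 333/36.3 = 27.8 m/s.
Energy conservation along the streamline gives P₂ = P₁ − ½ρ(v₂² − v₁²) − ρg(h₂ − h₁).
P₂ = 731000 + ½·1020·(3.03² − 27.8²) − 1020·9.81·(+7.63) = 731000 + (-389000) − (76300) = 266000 Pa.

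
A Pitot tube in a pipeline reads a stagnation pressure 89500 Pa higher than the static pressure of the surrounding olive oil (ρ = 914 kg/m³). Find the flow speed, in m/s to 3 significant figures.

At the stagnation point the flow is brought to rest, so Bernoulli gives P_stag − P_static = ½ρv².
v = √(2ΔP/ρ) = √(2·89500/914) = 14.0 m/s.

v ≈ 14.0 m/s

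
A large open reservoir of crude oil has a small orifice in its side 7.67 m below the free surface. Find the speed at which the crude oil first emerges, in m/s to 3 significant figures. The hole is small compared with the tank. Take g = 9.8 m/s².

Bernoulli from surface to hole (P equal, v_surface ≈ 0): v = √(2gh) = √(2×9.8×7.67) = 12.3 m/s.

v ≈ 12.3 m/s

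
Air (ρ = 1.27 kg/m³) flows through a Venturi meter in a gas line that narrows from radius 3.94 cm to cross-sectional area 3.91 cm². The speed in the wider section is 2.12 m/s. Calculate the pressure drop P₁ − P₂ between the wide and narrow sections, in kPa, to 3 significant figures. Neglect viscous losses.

ΔP = 0.441 kPa

By continuity, v₂ = v₁·A₁/A₂ = 2.12·(48.8/3.91) = 26.4 m/s.
Bernoulli (h₁ = h₂): P₁ − P₂ = ½ρ(v₂² − v₁²).
P₁ − P₂ = ½·1.27·(26.4² − 2.12²) = ½·1.27·695 = 441 Pa.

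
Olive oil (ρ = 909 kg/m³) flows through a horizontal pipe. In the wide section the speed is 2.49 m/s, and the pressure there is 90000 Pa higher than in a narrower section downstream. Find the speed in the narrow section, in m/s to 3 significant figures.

Horizontal Bernoulli: P₁ + ½ρv₁² = P₂ + ½ρv₂², so v₂² = v₁² + 2(P₁ − P₂)/ρ.
v₂ = √(2.49² + 2·90000/909) = √(6.20 + 198) = 14.3 m/s.

14.3 m/s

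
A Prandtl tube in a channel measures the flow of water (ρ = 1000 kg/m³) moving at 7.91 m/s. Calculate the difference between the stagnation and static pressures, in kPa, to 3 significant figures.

ΔP ≈ 31.3 kPa

At the stagnation point the flow is brought to rest, so Bernoulli gives P_stag − P_static = ½ρv².
ΔP = ½·1000·7.91² = 31300 Pa.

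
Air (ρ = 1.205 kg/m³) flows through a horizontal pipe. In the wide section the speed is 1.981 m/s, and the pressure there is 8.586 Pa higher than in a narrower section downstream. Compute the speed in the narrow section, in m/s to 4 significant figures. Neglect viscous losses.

v₂ = 4.263 m/s

With h₁ = h₂, rearranging Bernoulli gives v₂ = √(v₁² + 2ΔP/ρ).
v₂ = √(1.981² + 2·8.586/1.205) = √(3.924 + 14.25) = 4.263 m/s.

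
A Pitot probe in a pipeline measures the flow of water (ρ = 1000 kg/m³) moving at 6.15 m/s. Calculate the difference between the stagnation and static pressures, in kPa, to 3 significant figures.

Bernoulli between the free stream and the stagnation point: ½ρv² = P_stag − P_static.
ΔP = ½·1000·6.15² = 18900 Pa.

ΔP = 18.9 kPa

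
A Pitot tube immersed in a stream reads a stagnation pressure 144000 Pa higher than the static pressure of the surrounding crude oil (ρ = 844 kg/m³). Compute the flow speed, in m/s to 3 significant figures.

At the stagnation point the flow is brought to rest, so Bernoulli gives P_stag − P_static = ½ρv².
v = √(2ΔP/ρ) = √(2·144000/844) = 18.5 m/s.

v = 18.5 m/s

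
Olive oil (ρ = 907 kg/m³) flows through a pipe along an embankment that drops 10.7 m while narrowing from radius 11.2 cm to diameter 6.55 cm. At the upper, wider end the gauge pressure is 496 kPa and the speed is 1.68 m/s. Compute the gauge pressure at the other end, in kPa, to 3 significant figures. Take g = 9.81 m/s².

The volume flow rate is constant, so v₂ = (A₁/A₂)v₁ = (394/33.7)·1.68 = 19.6 m/s.
Energy conservation along the streamline gives P₂ = P₁ − ½ρ(v₂² − v₁²) − ρg(h₂ − h₁).
P₂ = 496000 + ½·907·(1.68² − 19.6²) − 907·9.81·(−10.7) = 496000 + (-174000) − (-95200) = 417000 Pa.

P₂ ≈ 417 kPa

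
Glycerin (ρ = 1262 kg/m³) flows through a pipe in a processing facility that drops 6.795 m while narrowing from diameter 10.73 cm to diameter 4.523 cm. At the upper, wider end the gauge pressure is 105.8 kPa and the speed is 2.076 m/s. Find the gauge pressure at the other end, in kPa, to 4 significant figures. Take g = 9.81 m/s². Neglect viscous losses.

P₂ ≈ 106.5 kPa

Continuity gives A₁v₁ = A₂v₂, so v₂ = (90.43 cm²)/(16.07 cm²) × 2.076 m/s = 11.68 m/s.
Applying Bernoulli between the two ends and solving for P₂: P₂ = P₁ + ½ρ(v₁² − v₂²) − ρgΔh.
P₂ = 105800 + ½·1262·(2.076² − 11.68²) − 1262·9.81·(−6.795) = 105800 + (-83410) − (-84120) = 106500 Pa.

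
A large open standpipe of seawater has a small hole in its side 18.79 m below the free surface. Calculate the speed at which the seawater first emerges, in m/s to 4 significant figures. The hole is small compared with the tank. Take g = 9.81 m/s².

Bernoulli from surface to hole (P equal, v_surface ≈ 0): v = √(2gh) = √(2×9.81×18.79) = 19.20 m/s.

v ≈ 19.20 m/s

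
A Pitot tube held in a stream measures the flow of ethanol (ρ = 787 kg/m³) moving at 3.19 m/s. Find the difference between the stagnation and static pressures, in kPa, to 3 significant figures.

ΔP = 4.00 kPa

The dynamic pressure equals the rise in static pressure at the stagnation point: ΔP = ½ρv².
ΔP = ½·787·3.19² = 4000 Pa.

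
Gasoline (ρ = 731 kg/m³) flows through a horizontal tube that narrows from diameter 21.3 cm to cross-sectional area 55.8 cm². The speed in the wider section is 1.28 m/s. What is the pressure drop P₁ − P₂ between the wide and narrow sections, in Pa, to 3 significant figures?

23800 Pa

Continuity gives A₁v₁ = A₂v₂, so v₂ = (356 cm²)/(55.8 cm²) × 1.28 m/s = 8.17 m/s.
With no height change, Bernoulli's equation is P₁ + ½ρv₁² = P₂ + ½ρv₂².
P₁ − P₂ = ½·731·(8.17² − 1.28²) = ½·731·65.2 = 23800 Pa.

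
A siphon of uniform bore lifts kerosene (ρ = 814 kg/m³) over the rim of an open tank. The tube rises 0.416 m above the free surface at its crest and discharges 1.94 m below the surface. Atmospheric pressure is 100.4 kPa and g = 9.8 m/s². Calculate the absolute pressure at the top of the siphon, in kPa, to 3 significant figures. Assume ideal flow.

The outlet speed comes from Torricelli: v = √(2g·1.94) = 6.17 m/s.
Continuity keeps v the same throughout the tube; from surface to crest, P_atm + 0 = P_top + ½ρv² + ρg·h_top.
P_top = 100400 − ½·814·6.17² − 814·9.8·0.416 = 81600 Pa.

P_top = 81.6 kPa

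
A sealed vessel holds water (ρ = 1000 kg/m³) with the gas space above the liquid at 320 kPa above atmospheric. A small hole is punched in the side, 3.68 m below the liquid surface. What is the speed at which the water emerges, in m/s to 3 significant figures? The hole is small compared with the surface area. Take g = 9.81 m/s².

26.7 m/s

Take point 1 at the surface (v₁ ≈ 0) and point 2 at the hole (at atmospheric pressure). Bernoulli: P₁ + ρg h = P_atm + ½ρv₂².
With P₁ − P_atm = 320000 Pa, v₂ = √(2gh + 2ΔP/ρ) = √(2·9.81·3.68 + 2·320000/1000) = 26.7 m/s.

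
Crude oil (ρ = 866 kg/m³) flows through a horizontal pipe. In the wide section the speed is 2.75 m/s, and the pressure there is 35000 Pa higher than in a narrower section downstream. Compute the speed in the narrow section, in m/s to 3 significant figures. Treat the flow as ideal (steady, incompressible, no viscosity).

Horizontal Bernoulli: P₁ + ½ρv₁² = P₂ + ½ρv₂², so v₂² = v₁² + 2(P₁ − P₂)/ρ.
v₂ = √(2.75² + 2·35000/866) = √(7.56 + 80.8) = 9.40 m/s.

v₂ = 9.40 m/s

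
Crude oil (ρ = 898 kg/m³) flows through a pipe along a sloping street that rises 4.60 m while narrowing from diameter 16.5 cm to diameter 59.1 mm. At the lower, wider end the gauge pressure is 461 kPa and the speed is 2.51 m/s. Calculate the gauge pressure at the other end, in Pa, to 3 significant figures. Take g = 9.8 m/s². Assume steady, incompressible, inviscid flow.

P₂ ≈ 251000 Pa

Mass conservation (A₁v₁ = A₂v₂) gives v₂ = 2.51 × 214/27.4 = 19.6 m/s.
Bernoulli: P₁ + ½ρv₁² + ρg h₁ = P₂ + ½ρv₂² + ρg h₂, so P₂ = P₁ + ½ρ(v₁² − v₂²) − ρg(h₂ − h₁).
P₂ = 461000 + ½·898·(2.51² − 19.6²) − 898·9.8·(+4.60) = 461000 + (-169000) − (40500) = 251000 Pa.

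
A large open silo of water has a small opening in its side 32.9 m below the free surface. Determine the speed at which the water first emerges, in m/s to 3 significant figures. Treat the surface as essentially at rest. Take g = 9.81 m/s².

With the surface at rest and both surface and jet at atmospheric pressure, Bernoulli gives ρg h = ½ρv², so v = √(2gh) = √(2·9.81·32.9) = 25.4 m/s.

v ≈ 25.4 m/s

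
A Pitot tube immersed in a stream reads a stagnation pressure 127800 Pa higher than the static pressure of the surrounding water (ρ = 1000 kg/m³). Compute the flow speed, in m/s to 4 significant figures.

Bernoulli between the free stream and the stagnation point: ½ρv² = P_stag − P_static.
v = √(2ΔP/ρ) = √(2·127800/1000) = 15.99 m/s.

15.99 m/s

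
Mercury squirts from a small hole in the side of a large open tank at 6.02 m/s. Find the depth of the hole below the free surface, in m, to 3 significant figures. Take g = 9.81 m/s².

h ≈ 1.85 m

Inverting v = √(2gh) gives h = v² / 2g.
h = 6.02²/(2·9.81) = 36.2/19.62 = 1.85 m.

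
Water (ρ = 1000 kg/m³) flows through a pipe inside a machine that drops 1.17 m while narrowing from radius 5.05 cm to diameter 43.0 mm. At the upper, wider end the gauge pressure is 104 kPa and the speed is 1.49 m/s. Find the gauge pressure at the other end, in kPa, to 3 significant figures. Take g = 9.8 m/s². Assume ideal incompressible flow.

Mass conservation (A₁v₁ = A₂v₂) gives v₂ = 1.49 × 80.1/14.5 = 8.22 m/s.
Energy conservation along the streamline gives P₂ = P₁ − ½ρ(v₂² − v₁²) − ρg(h₂ − h₁).
P₂ = 104000 + ½·1000·(1.49² − 8.22²) − 1000·9.8·(−1.17) = 104000 + (-32700) − (-11500) = 82800 Pa.

82.8 kPa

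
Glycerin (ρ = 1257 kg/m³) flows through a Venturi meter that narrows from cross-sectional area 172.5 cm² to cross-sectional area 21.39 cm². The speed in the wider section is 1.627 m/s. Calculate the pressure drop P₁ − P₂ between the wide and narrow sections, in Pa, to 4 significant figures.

106500 Pa

Mass conservation (A₁v₁ = A₂v₂) gives v₂ = 1.627 × 172.5/21.39 = 13.12 m/s.
The pipe is horizontal, so Bernoulli reduces to P₁ + ½ρv₁² = P₂ + ½ρv₂².
P₁ − P₂ = ½·1257·(13.12² − 1.627²) = ½·1257·169.5 = 106500 Pa.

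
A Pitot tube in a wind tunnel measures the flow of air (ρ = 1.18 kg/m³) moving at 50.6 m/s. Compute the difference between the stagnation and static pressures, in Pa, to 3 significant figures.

Bernoulli between the free stream and the stagnation point: ½ρv² = P_stag − P_static.
ΔP = ½·1.18·50.6² = 1510 Pa.

ΔP = 1510 Pa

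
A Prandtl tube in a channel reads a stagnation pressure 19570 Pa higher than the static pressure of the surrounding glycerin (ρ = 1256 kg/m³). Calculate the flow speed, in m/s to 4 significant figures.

Bernoulli between the free stream and the stagnation point: ½ρv² = P_stag − P_static.
v = √(2ΔP/ρ) = √(2·19570/1256) = 5.582 m/s.

5.582 m/s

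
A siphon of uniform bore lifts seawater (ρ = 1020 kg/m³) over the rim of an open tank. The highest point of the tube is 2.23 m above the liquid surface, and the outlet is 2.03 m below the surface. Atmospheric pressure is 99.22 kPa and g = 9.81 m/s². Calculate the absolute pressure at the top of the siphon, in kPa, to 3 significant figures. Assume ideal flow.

P_top = 56.6 kPa

The outlet speed comes from Torricelli: v = √(2g·2.03) = 6.31 m/s.
Continuity keeps v the same throughout the tube; from surface to crest, P_atm + 0 = P_top + ½ρv² + ρg·h_top.
P_top = 99220 − ½·1020·6.31² − 1020·9.81·2.23 = 56600 Pa.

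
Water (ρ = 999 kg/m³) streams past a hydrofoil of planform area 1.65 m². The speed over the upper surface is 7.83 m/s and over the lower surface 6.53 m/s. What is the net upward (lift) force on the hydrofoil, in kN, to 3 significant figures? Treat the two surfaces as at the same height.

15.4 kN

From P + ½ρv² = const at equal height, P_low − P_up = ½ρ(v_up² − v_low²).
ΔP = ½·999·(7.83² − 6.53²) = 9320 Pa.
Lift = ΔP · A = 9320 × 1.65 = 15400 N.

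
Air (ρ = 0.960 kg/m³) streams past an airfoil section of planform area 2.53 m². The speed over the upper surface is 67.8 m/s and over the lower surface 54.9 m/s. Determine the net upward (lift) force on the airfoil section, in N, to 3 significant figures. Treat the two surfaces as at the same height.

F ≈ 1920 N

With equal heights on the two surfaces, Bernoulli gives P_lower − P_upper = ½ρ(v_upper² − v_lower²).
ΔP = ½·0.960·(67.8² − 54.9²) = 760 Pa.
Lift = ΔP · A = 760 × 2.53 = 1920 N.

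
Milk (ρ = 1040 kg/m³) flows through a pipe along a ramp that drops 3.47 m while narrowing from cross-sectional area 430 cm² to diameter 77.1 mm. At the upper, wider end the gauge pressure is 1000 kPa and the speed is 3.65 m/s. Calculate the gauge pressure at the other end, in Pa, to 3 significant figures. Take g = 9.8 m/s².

By continuity, v₂ = v₁·A₁/A₂ = 3.65·(430/46.7) = 33.6 m/s.
Bernoulli: P₁ + ½ρv₁² + ρg h₁ = P₂ + ½ρv₂² + ρg h₂, so P₂ = P₁ + ½ρ(v₁² − v₂²) − ρg(h₂ − h₁).
P₂ = 1000000 + ½·1040·(3.65² − 33.6²) − 1040·9.8·(−3.47) = 1000000 + (-581000) − (-35400) = 455000 Pa.

P₂ = 455000 Pa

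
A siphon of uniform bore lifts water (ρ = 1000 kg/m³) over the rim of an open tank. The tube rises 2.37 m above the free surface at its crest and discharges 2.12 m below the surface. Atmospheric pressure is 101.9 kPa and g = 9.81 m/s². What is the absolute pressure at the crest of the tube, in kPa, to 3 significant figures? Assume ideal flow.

57.9 kPa

Bernoulli surface→outlet gives ½v² = g·h_out, so v = √(2·9.81·2.12) = 6.45 m/s.
Continuity keeps v the same throughout the tube; from surface to crest, P_atm + 0 = P_top + ½ρv² + ρg·h_top.
P_top = 101900 − ½·1000·6.45² − 1000·9.81·2.37 = 57900 Pa.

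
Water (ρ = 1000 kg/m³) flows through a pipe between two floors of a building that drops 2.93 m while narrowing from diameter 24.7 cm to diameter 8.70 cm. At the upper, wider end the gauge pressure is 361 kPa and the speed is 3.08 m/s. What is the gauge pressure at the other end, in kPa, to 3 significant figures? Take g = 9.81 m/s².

86.3 kPa

Continuity gives A₁v₁ = A₂v₂, so v₂ = (479 cm²)/(59.4 cm²) × 3.08 m/s = 24.8 m/s.
Energy conservation along the streamline gives P₂ = P₁ − ½ρ(v₂² − v₁²) − ρg(h₂ − h₁).
P₂ = 361000 + ½·1000·(3.08² − 24.8²) − 1000·9.81·(−2.93) = 361000 + (-303000) − (-28700) = 86300 Pa.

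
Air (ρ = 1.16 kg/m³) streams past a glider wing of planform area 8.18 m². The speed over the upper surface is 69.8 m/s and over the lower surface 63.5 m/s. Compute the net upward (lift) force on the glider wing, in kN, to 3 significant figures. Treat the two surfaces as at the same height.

F = 3.98 kN

With equal heights on the two surfaces, Bernoulli gives P_lower − P_upper = ½ρ(v_upper² − v_lower²).
ΔP = ½·1.16·(69.8² − 63.5²) = 487 Pa.
Lift = ΔP · A = 487 × 8.18 = 3980 N.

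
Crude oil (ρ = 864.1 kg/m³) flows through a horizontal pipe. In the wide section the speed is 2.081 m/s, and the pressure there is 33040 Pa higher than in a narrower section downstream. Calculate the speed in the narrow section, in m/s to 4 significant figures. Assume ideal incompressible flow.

With h₁ = h₂, rearranging Bernoulli gives v₂ = √(v₁² + 2ΔP/ρ).
v₂ = √(2.081² + 2·33040/864.1) = √(4.331 + 76.47) = 8.989 m/s.

v₂ = 8.989 m/s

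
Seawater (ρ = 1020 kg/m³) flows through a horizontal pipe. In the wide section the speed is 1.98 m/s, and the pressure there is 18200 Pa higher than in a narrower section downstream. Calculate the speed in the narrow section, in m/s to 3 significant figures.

Along the level pipe P + ½ρv² is conserved, hence v₂² = v₁² + 2(P₁ − P₂)/ρ.
v₂ = √(1.98² + 2·18200/1020) = √(3.92 + 35.7) = 6.29 m/s.

6.29 m/s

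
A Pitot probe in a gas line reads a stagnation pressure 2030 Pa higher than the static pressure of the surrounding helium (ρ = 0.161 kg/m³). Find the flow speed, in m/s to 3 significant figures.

v ≈ 159 m/s

At the stagnation point the flow is brought to rest, so Bernoulli gives P_stag − P_static = ½ρv².
v = √(2ΔP/ρ) = √(2·2030/0.161) = 159 m/s.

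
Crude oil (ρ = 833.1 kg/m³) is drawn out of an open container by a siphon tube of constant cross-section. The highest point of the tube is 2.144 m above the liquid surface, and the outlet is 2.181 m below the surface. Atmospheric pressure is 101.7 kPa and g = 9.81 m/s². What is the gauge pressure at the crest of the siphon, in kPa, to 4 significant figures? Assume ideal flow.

From the surface to the outlet (both open to atmosphere, surface at rest): v = √(2g·h_out) = √(2·9.81·2.181) = 6.541 m/s.
With constant cross-section the crest speed equals v; applying Bernoulli from the surface up to the crest, P_top = P_atm − ½ρv² − ρg·h_top.
P_top = 101700 − ½·833.1·6.541² − 833.1·9.81·2.144 = 66350 Pa. So P_gauge = P_top − P_atm = -35350 Pa.

P_gauge = -35.35 kPa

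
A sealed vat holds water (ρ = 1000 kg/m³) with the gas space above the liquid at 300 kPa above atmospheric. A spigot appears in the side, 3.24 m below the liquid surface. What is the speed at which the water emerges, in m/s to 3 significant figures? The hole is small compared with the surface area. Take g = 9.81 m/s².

v = 25.8 m/s

Take point 1 at the surface (v₁ ≈ 0) and point 2 at the hole (at atmospheric pressure). Bernoulli: P₁ + ρg h = P_atm + ½ρv₂².
With P₁ − P_atm = 300000 Pa, v₂ = √(2gh + 2ΔP/ρ) = √(2·9.81·3.24 + 2·300000/1000) = 25.8 m/s.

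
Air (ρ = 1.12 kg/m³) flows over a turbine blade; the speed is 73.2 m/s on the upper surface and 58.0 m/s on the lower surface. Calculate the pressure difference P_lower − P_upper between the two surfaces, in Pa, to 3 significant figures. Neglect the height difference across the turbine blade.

ΔP ≈ 1120 Pa

Bernoulli (same height): P_lower − P_upper = ½ρ(v_upper² − v_lower²).
ΔP = ½·1.12·(73.2² − 58.0²) = 1120 Pa.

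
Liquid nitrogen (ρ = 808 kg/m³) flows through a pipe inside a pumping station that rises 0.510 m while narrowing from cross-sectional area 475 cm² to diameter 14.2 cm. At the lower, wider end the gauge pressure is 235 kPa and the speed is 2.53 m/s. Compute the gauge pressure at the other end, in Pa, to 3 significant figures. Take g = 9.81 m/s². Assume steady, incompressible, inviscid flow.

By continuity, v₂ = v₁·A₁/A₂ = 2.53·(475/158) = 7.59 m/s.
Bernoulli: P₁ + ½ρv₁² + ρg h₁ = P₂ + ½ρv₂² + ρg h₂, so P₂ = P₁ + ½ρ(v₁² − v₂²) − ρg(h₂ − h₁).
P₂ = 235000 + ½·808·(2.53² − 7.59²) − 808·9.81·(+0.510) = 235000 + (-20700) − (4040) = 210000 Pa.

P₂ ≈ 210000 Pa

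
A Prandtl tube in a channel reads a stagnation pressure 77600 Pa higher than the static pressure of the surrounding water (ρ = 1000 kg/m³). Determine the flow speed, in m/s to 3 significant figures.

The dynamic pressure equals the rise in static pressure at the stagnation point: ΔP = ½ρv².
v = √(2ΔP/ρ) = √(2·77600/1000) = 12.5 m/s.

12.5 m/s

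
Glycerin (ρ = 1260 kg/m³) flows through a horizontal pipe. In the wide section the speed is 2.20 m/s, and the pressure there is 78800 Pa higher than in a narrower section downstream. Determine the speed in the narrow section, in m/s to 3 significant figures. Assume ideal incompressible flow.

v₂ = 11.4 m/s

With h₁ = h₂, rearranging Bernoulli gives v₂ = √(v₁² + 2ΔP/ρ).
v₂ = √(2.20² + 2·78800/1260) = √(4.84 + 125) = 11.4 m/s.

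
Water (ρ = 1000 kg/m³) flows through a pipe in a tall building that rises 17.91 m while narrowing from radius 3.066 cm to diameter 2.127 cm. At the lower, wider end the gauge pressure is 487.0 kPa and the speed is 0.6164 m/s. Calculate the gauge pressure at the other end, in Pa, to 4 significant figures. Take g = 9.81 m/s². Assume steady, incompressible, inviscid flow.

By continuity, v₂ = v₁·A₁/A₂ = 0.6164·(29.53/3.553) = 5.123 m/s.
Applying Bernoulli between the two ends and solving for P₂: P₂ = P₁ + ½ρ(v₁² − v₂²) − ρgΔh.
P₂ = 487000 + ½·1000·(0.6164² − 5.123²) − 1000·9.81·(+17.91) = 487000 + (-12930) − (175700) = 298400 Pa.

298400 Pa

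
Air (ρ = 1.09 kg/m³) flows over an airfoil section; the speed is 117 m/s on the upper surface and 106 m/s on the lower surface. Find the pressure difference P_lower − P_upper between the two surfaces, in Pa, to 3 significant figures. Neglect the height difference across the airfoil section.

1340 Pa

Bernoulli (same height): P_lower − P_upper = ½ρ(v_upper² − v_lower²).
ΔP = ½·1.09·(117² − 106²) = 1340 Pa.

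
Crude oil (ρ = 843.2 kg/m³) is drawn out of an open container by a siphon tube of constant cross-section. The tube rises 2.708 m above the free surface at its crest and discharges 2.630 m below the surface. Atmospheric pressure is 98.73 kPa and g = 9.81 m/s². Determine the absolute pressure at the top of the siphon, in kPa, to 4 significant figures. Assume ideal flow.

From the surface to the outlet (both open to atmosphere, surface at rest): v = √(2g·h_out) = √(2·9.81·2.630) = 7.183 m/s.
With constant cross-section the crest speed equals v; applying Bernoulli from the surface up to the crest, P_top = P_atm − ½ρv² − ρg·h_top.
P_top = 98730 − ½·843.2·7.183² − 843.2·9.81·2.708 = 54580 Pa.

P_top ≈ 54.58 kPa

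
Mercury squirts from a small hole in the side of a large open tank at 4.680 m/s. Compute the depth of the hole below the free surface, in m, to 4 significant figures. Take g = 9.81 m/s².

Torricelli: v = √(2gh), so h = v²/(2g).
h = 4.680²/(2·9.81) = 21.90/19.62 = 1.116 m.

1.116 m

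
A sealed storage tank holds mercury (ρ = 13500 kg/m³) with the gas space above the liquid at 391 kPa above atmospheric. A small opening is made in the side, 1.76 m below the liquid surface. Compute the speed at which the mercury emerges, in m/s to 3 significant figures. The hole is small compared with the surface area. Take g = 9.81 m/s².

Take point 1 at the surface (v₁ ≈ 0) and point 2 at the hole (at atmospheric pressure). Bernoulli: P₁ + ρg h = P_atm + ½ρv₂².
With P₁ − P_atm = 391000 Pa, v₂ = √(2gh + 2ΔP/ρ) = √(2·9.81·1.76 + 2·391000/13500) = 9.62 m/s.

v ≈ 9.62 m/s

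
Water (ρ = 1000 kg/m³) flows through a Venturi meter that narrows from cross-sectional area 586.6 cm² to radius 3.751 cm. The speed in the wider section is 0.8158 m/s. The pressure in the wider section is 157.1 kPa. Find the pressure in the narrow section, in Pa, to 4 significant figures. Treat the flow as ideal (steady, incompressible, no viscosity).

Mass conservation (A₁v₁ = A₂v₂) gives v₂ = 0.8158 × 586.6/44.20 = 10.83 m/s.
Bernoulli (h₁ = h₂): P₁ − P₂ = ½ρ(v₂² − v₁²).
P₂ = P₁ − ½ρ(v₂² − v₁²) = 157100 − ½·1000·(10.83² − 0.8158²) = 157100 − 58270 = 98830 Pa.

98830 Pa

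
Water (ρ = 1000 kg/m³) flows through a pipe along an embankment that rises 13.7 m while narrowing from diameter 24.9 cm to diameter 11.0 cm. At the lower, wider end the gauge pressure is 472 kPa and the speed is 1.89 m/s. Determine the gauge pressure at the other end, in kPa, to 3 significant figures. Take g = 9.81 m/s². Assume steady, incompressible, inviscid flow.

P₂ ≈ 292 kPa

The volume flow rate is constant, so v₂ = (A₁/A₂)v₁ = (487/95.0)·1.89 = 9.68 m/s.
Energy conservation along the streamline gives P₂ = P₁ − ½ρ(v₂² − v₁²) − ρg(h₂ − h₁).
P₂ = 472000 + ½·1000·(1.89² − 9.68²) − 1000·9.81·(+13.7) = 472000 + (-45100) − (134000) = 292000 Pa.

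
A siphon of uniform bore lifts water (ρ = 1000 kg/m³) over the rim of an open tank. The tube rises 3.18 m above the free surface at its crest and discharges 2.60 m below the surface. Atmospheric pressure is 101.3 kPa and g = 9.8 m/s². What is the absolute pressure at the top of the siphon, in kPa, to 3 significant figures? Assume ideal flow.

Bernoulli surface→outlet gives ½v² = g·h_out, so v = √(2·9.8·2.60) = 7.14 m/s.
With constant cross-section the crest speed equals v; applying Bernoulli from the surface up to the crest, P_top = P_atm − ½ρv² − ρg·h_top.
P_top = 101300 − ½·1000·7.14² − 1000·9.8·3.18 = 44700 Pa.

P_top ≈ 44.7 kPa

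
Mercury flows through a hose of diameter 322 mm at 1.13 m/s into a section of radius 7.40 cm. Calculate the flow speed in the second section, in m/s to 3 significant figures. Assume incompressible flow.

v₂ ≈ 5.35 m/s

Continuity gives A₁v₁ = A₂v₂, so v₂ = (814 cm²)/(172 cm²) × 1.13 m/s = 5.35 m/s.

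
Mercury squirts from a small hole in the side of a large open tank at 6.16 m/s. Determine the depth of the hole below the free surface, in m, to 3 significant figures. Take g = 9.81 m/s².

h ≈ 1.93 m

Inverting v = √(2gh) gives h = v² / 2g.
h = 6.16²/(2·9.81) = 37.9/19.62 = 1.93 m.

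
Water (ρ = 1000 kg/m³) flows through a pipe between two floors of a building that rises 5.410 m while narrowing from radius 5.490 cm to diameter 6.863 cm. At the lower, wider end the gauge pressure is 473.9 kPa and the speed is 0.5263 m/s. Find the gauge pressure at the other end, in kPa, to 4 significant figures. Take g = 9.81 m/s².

Mass conservation (A₁v₁ = A₂v₂) gives v₂ = 0.5263 × 94.69/36.99 = 1.347 m/s.
Bernoulli: P₁ + ½ρv₁² + ρg h₁ = P₂ + ½ρv₂² + ρg h₂, so P₂ = P₁ + ½ρ(v₁² − v₂²) − ρg(h₂ − h₁).
P₂ = 473900 + ½·1000·(0.5263² − 1.347²) − 1000·9.81·(+5.410) = 473900 + (-768.9) − (53070) = 420100 Pa.

P₂ ≈ 420.1 kPa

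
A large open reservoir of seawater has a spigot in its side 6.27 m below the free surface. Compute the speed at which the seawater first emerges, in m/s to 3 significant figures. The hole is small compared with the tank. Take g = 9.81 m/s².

v = 11.1 m/s

Torricelli's result v = √(2gh) gives v = √(2·9.81·6.27) = 11.1 m/s.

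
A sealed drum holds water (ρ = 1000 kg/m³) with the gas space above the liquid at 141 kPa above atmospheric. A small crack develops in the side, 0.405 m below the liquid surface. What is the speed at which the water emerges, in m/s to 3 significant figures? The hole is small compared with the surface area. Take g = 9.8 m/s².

v ≈ 17.0 m/s

Take point 1 at the surface (v₁ ≈ 0) and point 2 at the hole (at atmospheric pressure). Bernoulli: P₁ + ρg h = P_atm + ½ρv₂².
With P₁ − P_atm = 141000 Pa, v₂ = √(2gh + 2ΔP/ρ) = √(2·9.8·0.405 + 2·141000/1000) = 17.0 m/s.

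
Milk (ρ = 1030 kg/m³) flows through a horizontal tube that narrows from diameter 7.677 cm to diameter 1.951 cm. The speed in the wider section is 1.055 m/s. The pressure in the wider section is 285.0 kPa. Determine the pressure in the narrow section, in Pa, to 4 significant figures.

Mass conservation (A₁v₁ = A₂v₂) gives v₂ = 1.055 × 46.29/2.990 = 16.34 m/s.
The pipe is horizontal, so Bernoulli reduces to P₁ + ½ρv₁² = P₂ + ½ρv₂².
P₂ = P₁ − ½ρ(v₂² − v₁²) = 285000 − ½·1030·(16.34² − 1.055²) = 285000 − 136800 = 148200 Pa.

148200 Pa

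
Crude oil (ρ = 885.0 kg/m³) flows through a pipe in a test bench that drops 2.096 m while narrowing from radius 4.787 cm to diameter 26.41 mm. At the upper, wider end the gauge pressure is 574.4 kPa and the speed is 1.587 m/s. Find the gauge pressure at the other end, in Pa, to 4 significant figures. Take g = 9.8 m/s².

Mass conservation (A₁v₁ = A₂v₂) gives v₂ = 1.587 × 71.99/5.478 = 20.86 m/s.
Energy conservation along the streamline gives P₂ = P₁ − ½ρ(v₂² − v₁²) − ρg(h₂ − h₁).
P₂ = 574400 + ½·885.0·(1.587² − 20.86²) − 885.0·9.8·(−2.096) = 574400 + (-191400) − (-18180) = 401200 Pa.

P₂ ≈ 401200 Pa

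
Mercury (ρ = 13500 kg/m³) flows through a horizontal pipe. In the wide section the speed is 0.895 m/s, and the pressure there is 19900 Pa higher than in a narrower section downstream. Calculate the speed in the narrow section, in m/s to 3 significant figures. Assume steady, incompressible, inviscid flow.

Horizontal Bernoulli: P₁ + ½ρv₁² = P₂ + ½ρv₂², so v₂² = v₁² + 2(P₁ − P₂)/ρ.
v₂ = √(0.895² + 2·19900/13500) = √(0.801 + 2.95) = 1.94 m/s.

v₂ = 1.94 m/s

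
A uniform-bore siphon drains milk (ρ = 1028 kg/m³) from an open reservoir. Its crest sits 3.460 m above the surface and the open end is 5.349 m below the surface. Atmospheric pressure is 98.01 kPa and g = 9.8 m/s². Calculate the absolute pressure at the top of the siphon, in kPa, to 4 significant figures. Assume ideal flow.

The outlet speed comes from Torricelli: v = √(2g·5.349) = 10.24 m/s.
With constant cross-section the crest speed equals v; applying Bernoulli from the surface up to the crest, P_top = P_atm − ½ρv² − ρg·h_top.
P_top = 98010 − ½·1028·10.24² − 1028·9.8·3.460 = 9265 Pa.

P_top ≈ 9.265 kPa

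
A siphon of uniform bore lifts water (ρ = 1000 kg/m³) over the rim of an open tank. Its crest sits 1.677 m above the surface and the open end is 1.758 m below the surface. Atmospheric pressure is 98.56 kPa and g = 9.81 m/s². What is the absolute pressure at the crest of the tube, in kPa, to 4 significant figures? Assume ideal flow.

P_top ≈ 64.86 kPa

From the surface to the outlet (both open to atmosphere, surface at rest): v = √(2g·h_out) = √(2·9.81·1.758) = 5.873 m/s.
Continuity keeps v the same throughout the tube; from surface to crest, P_atm + 0 = P_top + ½ρv² + ρg·h_top.
P_top = 98560 − ½·1000·5.873² − 1000·9.81·1.677 = 64860 Pa.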